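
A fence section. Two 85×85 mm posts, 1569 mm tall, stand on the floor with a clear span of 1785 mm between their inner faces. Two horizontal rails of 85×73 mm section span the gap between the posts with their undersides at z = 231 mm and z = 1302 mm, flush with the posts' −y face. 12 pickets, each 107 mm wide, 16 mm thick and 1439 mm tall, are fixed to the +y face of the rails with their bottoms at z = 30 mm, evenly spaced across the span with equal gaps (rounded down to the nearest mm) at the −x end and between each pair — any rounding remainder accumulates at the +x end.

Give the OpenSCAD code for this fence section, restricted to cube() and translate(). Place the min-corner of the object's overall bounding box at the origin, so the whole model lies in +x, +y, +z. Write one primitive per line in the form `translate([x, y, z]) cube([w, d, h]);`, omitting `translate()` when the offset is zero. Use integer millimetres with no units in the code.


cube([85, 85, 1569]);
translate([1870, 0, 0]) cube([85, 85, 1569]);
translate([85, 0, 231]) cube([1785, 85, 73]);
translate([85, 0, 1302]) cube([1785, 85, 73]);
translate([123, 85, 30]) cube([107, 16, 1439]);
translate([268, 85, 30]) cube([107, 16, 1439]);
translate([413, 85, 30]) cube([107, 16, 1439]);
translate([558, 85, 30]) cube([107, 16, 1439]);
translate([703, 85, 30]) cube([107, 16, 1439]);
translate([848, 85, 30]) cube([107, 16, 1439]);
translate([993, 85, 30]) cube([107, 16, 1439]);
translate([1138, 85, 30]) cube([107, 16, 1439]);
translate([1283, 85, 30]) cube([107, 16, 1439]);
translate([1428, 85, 30]) cube([107, 16, 1439]);
translate([1573, 85, 30]) cube([107, 16, 1439]);
translate([1718, 85, 30]) cube([107, 16, 1439]);


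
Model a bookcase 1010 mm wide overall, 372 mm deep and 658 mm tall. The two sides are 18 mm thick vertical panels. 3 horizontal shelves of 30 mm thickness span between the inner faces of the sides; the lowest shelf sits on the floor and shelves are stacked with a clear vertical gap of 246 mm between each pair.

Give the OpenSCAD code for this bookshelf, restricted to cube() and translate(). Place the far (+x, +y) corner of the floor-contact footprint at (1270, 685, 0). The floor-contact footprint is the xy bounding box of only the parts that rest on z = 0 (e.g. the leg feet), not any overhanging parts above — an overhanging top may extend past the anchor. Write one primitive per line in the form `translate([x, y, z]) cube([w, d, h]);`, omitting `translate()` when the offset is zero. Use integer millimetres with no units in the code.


translate([260, 313, 0]) cube([18, 372, 658]);
translate([1252, 313, 0]) cube([18, 372, 658]);
translate([278, 313, 0]) cube([974, 372, 30]);
translate([278, 313, 276]) cube([974, 372, 30]);
translate([278, 313, 552]) cube([974, 372, 30]);


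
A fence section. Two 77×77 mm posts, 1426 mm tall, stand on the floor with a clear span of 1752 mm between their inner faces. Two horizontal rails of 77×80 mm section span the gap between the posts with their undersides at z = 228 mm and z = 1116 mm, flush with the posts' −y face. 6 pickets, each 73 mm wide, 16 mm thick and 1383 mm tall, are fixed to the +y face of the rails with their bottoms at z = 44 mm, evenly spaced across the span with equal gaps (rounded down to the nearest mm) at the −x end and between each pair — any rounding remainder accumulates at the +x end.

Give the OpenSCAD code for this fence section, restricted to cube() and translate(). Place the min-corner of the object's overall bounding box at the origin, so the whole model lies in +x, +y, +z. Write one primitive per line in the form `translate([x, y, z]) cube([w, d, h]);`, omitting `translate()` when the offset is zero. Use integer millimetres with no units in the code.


cube([77, 77, 1426]);
translate([1829, 0, 0]) cube([77, 77, 1426]);
translate([77, 0, 228]) cube([1752, 77, 80]);
translate([77, 0, 1116]) cube([1752, 77, 80]);
translate([264, 77, 44]) cube([73, 16, 1383]);
translate([524, 77, 44]) cube([73, 16, 1383]);
translate([784, 77, 44]) cube([73, 16, 1383]);
translate([1044, 77, 44]) cube([73, 16, 1383]);
translate([1304, 77, 44]) cube([73, 16, 1383]);
translate([1564, 77, 44]) cube([73, 16, 1383]);


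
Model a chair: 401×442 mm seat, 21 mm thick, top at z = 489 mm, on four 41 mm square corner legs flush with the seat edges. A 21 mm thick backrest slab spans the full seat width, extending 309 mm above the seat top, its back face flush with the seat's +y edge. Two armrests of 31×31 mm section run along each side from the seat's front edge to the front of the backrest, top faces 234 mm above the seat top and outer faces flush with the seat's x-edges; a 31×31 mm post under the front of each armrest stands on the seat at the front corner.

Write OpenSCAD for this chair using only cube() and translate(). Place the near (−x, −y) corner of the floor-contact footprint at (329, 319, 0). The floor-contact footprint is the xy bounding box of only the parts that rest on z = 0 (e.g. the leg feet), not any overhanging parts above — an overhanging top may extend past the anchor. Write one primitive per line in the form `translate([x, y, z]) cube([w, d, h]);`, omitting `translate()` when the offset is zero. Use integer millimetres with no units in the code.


// leg_h = 489 - 21 = 468
// arm post h = 234 - 31 = 203
translate([329, 319, 468]) cube([401, 442, 21]);
translate([329, 319, 0]) cube([41, 41, 468]);
translate([689, 319, 0]) cube([41, 41, 468]);
translate([329, 720, 0]) cube([41, 41, 468]);
translate([689, 720, 0]) cube([41, 41, 468]);
translate([329, 740, 489]) cube([401, 21, 309]);
translate([329, 319, 692]) cube([31, 421, 31]);
translate([699, 319, 692]) cube([31, 421, 31]);
translate([329, 319, 489]) cube([31, 31, 203]);
translate([699, 319, 489]) cube([31, 31, 203]);


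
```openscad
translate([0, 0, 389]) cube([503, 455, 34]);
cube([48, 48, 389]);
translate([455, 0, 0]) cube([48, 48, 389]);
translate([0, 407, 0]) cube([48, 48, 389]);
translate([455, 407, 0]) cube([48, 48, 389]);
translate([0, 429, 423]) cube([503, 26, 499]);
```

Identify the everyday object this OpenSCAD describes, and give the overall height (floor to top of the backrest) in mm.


A chair. The overall height is 922 mm.

A slab on four corner posts with a tall panel at the back — a chair. The seat slab sits at z = 389 with thickness 34, and the 499 mm backrest starts at the seat top, so the overall height is 389 + 34 + 499 = 922 mm.


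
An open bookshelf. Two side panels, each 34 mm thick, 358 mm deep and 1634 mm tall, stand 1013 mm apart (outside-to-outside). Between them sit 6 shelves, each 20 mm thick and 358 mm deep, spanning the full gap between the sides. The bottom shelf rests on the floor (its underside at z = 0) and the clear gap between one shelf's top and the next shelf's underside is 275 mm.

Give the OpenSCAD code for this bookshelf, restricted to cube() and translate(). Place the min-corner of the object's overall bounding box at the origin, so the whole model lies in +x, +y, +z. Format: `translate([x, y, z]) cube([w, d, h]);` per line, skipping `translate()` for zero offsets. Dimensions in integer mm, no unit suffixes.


cube([34, 358, 1634]);
translate([979, 0, 0]) cube([34, 358, 1634]);
translate([34, 0, 0]) cube([945, 358, 20]);
translate([34, 0, 295]) cube([945, 358, 20]);
translate([34, 0, 590]) cube([945, 358, 20]);
translate([34, 0, 885]) cube([945, 358, 20]);
translate([34, 0, 1180]) cube([945, 358, 20]);
translate([34, 0, 1475]) cube([945, 358, 20]);


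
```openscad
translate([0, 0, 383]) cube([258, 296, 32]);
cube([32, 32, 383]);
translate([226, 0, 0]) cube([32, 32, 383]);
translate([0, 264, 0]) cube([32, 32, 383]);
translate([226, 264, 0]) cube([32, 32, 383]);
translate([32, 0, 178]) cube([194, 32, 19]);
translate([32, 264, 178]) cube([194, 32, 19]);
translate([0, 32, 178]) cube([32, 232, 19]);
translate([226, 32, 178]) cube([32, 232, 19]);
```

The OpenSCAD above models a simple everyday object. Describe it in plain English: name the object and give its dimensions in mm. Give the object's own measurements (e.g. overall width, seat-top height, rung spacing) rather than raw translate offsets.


A four-legged stool. The seat is a 258×296×32 mm slab whose top surface is at z = 415 mm; four square legs, each 32×32 mm in cross-section, run from the floor (z = 0) to the underside of the seat, each flush with a corner of the seat. Four stretchers, 32 mm wide and 19 mm tall, connect adjacent legs with their undersides at z = 178 mm, each running between the inner faces of the legs it joins and aligned with the legs' outer faces on the other axis.


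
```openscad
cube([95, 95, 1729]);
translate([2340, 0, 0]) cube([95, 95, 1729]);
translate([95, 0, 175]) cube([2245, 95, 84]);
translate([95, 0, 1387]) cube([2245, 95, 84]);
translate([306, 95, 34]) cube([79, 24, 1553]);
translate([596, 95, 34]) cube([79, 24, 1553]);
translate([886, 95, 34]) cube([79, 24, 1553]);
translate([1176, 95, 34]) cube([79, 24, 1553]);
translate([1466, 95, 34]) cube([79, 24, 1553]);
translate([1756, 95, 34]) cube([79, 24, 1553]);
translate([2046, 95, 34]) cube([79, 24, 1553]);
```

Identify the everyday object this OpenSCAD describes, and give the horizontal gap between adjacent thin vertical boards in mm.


A fence section. The picket gap is 211 mm.

Two posts, two rails, 7 pickets — a fence section. Span 2245 mm holds 7 pickets of 79 mm with 8 equal gaps: ⌊(2245 − 7·79) / 8⌋ = 211 mm.


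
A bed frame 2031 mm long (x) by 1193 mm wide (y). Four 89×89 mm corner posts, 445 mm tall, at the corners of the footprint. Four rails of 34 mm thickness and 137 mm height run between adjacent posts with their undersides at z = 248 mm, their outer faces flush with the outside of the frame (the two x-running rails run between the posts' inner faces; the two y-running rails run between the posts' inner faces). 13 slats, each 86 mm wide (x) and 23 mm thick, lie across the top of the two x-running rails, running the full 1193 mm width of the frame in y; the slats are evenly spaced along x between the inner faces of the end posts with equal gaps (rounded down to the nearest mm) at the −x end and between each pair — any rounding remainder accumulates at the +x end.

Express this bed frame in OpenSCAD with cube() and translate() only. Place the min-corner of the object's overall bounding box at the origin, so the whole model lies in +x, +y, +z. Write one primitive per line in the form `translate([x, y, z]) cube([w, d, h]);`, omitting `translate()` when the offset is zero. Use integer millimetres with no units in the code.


cube([89, 89, 445]);
translate([0, 1104, 0]) cube([89, 89, 445]);
translate([1942, 0, 0]) cube([89, 89, 445]);
translate([1942, 1104, 0]) cube([89, 89, 445]);
translate([89, 0, 248]) cube([1853, 34, 137]);
translate([89, 1159, 248]) cube([1853, 34, 137]);
translate([0, 89, 248]) cube([34, 1015, 137]);
translate([1997, 89, 248]) cube([34, 1015, 137]);
translate([141, 0, 385]) cube([86, 1193, 23]);
translate([279, 0, 385]) cube([86, 1193, 23]);
translate([417, 0, 385]) cube([86, 1193, 23]);
translate([555, 0, 385]) cube([86, 1193, 23]);
translate([693, 0, 385]) cube([86, 1193, 23]);
translate([831, 0, 385]) cube([86, 1193, 23]);
translate([969, 0, 385]) cube([86, 1193, 23]);
translate([1107, 0, 385]) cube([86, 1193, 23]);
translate([1245, 0, 385]) cube([86, 1193, 23]);
translate([1383, 0, 385]) cube([86, 1193, 23]);
translate([1521, 0, 385]) cube([86, 1193, 23]);
translate([1659, 0, 385]) cube([86, 1193, 23]);
translate([1797, 0, 385]) cube([86, 1193, 23]);


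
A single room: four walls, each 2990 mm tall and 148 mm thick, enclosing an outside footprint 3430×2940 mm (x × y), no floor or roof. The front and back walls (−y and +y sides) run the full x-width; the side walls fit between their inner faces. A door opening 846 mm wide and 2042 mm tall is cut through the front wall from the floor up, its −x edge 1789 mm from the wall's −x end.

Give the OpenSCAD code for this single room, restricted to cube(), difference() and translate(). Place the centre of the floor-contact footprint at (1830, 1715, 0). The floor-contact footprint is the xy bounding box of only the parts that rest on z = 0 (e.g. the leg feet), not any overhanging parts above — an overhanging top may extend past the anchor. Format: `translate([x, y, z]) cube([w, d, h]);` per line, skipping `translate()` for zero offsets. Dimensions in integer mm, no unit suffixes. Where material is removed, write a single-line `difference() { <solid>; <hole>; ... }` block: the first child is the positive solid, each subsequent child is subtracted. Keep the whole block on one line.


difference() { translate([115, 245, 0]) cube([3430, 148, 2990]); translate([1904, 245, 0]) cube([846, 148, 2042]); }
translate([115, 3037, 0]) cube([3430, 148, 2990]);
translate([115, 393, 0]) cube([148, 2644, 2990]);
translate([3397, 393, 0]) cube([148, 2644, 2990]);


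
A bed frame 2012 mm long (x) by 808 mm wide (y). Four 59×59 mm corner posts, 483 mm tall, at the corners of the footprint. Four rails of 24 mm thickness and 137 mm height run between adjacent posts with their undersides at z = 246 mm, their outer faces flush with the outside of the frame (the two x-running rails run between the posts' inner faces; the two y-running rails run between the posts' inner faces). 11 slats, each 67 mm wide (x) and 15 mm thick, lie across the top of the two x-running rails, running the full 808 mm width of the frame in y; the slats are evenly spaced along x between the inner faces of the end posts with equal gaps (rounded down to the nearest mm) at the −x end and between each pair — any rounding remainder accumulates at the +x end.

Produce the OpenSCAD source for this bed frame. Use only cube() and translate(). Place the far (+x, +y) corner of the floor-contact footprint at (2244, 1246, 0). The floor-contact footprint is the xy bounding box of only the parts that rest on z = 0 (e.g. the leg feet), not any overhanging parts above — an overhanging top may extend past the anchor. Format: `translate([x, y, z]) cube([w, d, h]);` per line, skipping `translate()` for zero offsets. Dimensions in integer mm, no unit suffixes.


translate([232, 438, 0]) cube([59, 59, 483]);
translate([232, 1187, 0]) cube([59, 59, 483]);
translate([2185, 438, 0]) cube([59, 59, 483]);
translate([2185, 1187, 0]) cube([59, 59, 483]);
translate([291, 438, 246]) cube([1894, 24, 137]);
translate([291, 1222, 246]) cube([1894, 24, 137]);
translate([232, 497, 246]) cube([24, 690, 137]);
translate([2220, 497, 246]) cube([24, 690, 137]);
translate([387, 438, 383]) cube([67, 808, 15]);
translate([550, 438, 383]) cube([67, 808, 15]);
translate([713, 438, 383]) cube([67, 808, 15]);
translate([876, 438, 383]) cube([67, 808, 15]);
translate([1039, 438, 383]) cube([67, 808, 15]);
translate([1202, 438, 383]) cube([67, 808, 15]);
translate([1365, 438, 383]) cube([67, 808, 15]);
translate([1528, 438, 383]) cube([67, 808, 15]);
translate([1691, 438, 383]) cube([67, 808, 15]);
translate([1854, 438, 383]) cube([67, 808, 15]);
translate([2017, 438, 383]) cube([67, 808, 15]);


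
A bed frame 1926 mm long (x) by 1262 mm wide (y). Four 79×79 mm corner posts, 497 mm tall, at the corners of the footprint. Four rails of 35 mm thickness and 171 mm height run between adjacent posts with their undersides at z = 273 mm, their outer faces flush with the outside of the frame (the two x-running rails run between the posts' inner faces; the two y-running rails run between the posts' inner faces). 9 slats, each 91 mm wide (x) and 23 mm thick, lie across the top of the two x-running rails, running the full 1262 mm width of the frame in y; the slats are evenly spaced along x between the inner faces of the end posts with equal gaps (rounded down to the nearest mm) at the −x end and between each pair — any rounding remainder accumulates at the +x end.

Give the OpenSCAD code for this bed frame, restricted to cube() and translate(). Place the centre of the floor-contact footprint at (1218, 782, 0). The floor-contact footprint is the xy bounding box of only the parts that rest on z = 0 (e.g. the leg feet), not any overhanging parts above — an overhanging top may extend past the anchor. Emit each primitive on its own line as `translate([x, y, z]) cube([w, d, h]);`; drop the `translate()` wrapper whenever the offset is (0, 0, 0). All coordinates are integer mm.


// slat z = rail_z + rail_h = 273 + 171 = 444
// slat gap = ⌊(1768 − 9·91) / 10⌋ = 94
translate([255, 151, 0]) cube([79, 79, 497]);
translate([255, 1334, 0]) cube([79, 79, 497]);
translate([2102, 151, 0]) cube([79, 79, 497]);
translate([2102, 1334, 0]) cube([79, 79, 497]);
translate([334, 151, 273]) cube([1768, 35, 171]);
translate([334, 1378, 273]) cube([1768, 35, 171]);
translate([255, 230, 273]) cube([35, 1104, 171]);
translate([2146, 230, 273]) cube([35, 1104, 171]);
translate([428, 151, 444]) cube([91, 1262, 23]);
translate([613, 151, 444]) cube([91, 1262, 23]);
translate([798, 151, 444]) cube([91, 1262, 23]);
translate([983, 151, 444]) cube([91, 1262, 23]);
translate([1168, 151, 444]) cube([91, 1262, 23]);
translate([1353, 151, 444]) cube([91, 1262, 23]);
translate([1538, 151, 444]) cube([91, 1262, 23]);
translate([1723, 151, 444]) cube([91, 1262, 23]);
translate([1908, 151, 444]) cube([91, 1262, 23]);


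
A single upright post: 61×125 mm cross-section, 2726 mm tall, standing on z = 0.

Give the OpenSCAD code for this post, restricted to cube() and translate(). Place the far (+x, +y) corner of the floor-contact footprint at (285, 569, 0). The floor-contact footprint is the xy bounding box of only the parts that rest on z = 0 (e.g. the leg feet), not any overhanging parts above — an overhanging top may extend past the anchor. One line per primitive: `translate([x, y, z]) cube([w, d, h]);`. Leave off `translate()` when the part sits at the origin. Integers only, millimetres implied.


translate([224, 444, 0]) cube([61, 125, 2726]);


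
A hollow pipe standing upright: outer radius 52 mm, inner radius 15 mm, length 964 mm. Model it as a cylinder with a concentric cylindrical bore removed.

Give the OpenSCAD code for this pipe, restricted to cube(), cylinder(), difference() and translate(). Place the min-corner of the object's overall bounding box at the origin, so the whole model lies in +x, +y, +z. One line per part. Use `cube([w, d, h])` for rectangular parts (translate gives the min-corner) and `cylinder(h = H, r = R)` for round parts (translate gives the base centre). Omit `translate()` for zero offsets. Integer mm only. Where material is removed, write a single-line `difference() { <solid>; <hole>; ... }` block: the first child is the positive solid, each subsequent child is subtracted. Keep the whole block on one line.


difference() { translate([52, 52, 0]) cylinder(h = 964, r = 52); translate([52, 52, 0]) cylinder(h = 964, r = 15); }


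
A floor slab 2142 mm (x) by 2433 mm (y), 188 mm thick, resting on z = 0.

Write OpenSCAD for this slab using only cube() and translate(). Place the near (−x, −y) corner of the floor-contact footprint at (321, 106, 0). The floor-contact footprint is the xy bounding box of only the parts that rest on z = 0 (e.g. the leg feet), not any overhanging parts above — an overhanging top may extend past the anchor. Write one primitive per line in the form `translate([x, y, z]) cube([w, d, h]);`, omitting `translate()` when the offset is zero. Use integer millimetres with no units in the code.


translate([321, 106, 0]) cube([2142, 2433, 188]);


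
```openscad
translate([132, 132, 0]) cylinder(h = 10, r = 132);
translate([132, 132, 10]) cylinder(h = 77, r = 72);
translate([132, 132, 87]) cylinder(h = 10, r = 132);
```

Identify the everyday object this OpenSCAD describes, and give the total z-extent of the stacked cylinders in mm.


A spool. The overall height is 97 mm.

Three coaxial cylinders, large–small–large — a spool. Two 10 mm flanges and a 77 mm core give 10 + 77 + 10 = 97 mm.


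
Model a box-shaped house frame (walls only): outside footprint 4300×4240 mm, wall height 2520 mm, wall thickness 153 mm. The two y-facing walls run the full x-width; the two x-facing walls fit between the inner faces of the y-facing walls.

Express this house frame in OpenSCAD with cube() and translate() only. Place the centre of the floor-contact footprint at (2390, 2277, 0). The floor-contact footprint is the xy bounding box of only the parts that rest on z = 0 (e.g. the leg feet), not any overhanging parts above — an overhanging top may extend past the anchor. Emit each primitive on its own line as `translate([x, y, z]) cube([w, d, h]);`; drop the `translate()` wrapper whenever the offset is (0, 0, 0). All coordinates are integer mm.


translate([240, 157, 0]) cube([4300, 153, 2520]);
translate([240, 4244, 0]) cube([4300, 153, 2520]);
translate([240, 310, 0]) cube([153, 3934, 2520]);
translate([4387, 310, 0]) cube([153, 3934, 2520]);


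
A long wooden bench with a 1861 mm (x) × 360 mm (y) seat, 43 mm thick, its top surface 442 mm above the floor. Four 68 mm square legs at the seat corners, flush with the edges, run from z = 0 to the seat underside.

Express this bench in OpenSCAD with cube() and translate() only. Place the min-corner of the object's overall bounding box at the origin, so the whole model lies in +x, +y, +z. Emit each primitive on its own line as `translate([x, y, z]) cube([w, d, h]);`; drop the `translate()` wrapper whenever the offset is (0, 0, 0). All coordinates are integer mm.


// leg_h = 442 − 43 = 399
translate([0, 0, 399]) cube([1861, 360, 43]);
cube([68, 68, 399]);
translate([0, 292, 0]) cube([68, 68, 399]);
translate([1793, 0, 0]) cube([68, 68, 399]);
translate([1793, 292, 0]) cube([68, 68, 399]);


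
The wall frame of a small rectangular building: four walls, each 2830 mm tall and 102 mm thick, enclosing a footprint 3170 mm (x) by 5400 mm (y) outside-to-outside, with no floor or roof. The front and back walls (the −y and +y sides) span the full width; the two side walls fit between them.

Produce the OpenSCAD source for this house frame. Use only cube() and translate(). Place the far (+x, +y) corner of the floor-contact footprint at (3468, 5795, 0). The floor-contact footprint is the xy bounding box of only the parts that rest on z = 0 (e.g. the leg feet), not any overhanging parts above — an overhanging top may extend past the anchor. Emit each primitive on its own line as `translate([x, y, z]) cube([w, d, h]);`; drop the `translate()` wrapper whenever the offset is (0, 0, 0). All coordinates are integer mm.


translate([298, 395, 0]) cube([3170, 102, 2830]);
translate([298, 5693, 0]) cube([3170, 102, 2830]);
translate([298, 497, 0]) cube([102, 5196, 2830]);
translate([3366, 497, 0]) cube([102, 5196, 2830]);


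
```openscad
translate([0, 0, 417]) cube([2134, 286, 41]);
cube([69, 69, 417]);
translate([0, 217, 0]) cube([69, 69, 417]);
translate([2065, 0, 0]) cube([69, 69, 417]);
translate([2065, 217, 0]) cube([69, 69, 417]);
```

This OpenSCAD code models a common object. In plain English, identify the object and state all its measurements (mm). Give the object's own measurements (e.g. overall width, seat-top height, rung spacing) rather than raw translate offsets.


A bench: a 2134×286 mm seat slab, 41 mm thick, top at z = 458 mm, on four 69×69 mm square legs flush with the seat corners and standing on z = 0.


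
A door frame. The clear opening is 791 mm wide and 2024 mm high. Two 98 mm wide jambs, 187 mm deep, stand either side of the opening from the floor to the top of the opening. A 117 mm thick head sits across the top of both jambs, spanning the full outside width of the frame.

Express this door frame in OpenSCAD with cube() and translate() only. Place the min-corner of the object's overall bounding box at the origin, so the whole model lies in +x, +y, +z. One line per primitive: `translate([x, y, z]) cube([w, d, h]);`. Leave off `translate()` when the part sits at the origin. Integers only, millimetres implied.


cube([98, 187, 2024]);
translate([889, 0, 0]) cube([98, 187, 2024]);
translate([0, 0, 2024]) cube([987, 187, 117]);


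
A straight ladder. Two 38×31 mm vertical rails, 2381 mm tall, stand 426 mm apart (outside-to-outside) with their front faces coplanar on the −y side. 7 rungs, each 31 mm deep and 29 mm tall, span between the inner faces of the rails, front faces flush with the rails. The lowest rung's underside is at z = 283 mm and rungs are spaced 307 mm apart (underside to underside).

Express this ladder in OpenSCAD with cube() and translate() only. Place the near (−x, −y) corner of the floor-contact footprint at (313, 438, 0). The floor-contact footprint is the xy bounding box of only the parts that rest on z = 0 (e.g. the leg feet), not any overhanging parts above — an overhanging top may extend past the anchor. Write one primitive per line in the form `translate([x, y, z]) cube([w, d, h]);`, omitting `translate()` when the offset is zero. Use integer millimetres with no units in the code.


translate([313, 438, 0]) cube([38, 31, 2381]);
translate([701, 438, 0]) cube([38, 31, 2381]);
translate([351, 438, 283]) cube([350, 31, 29]);
translate([351, 438, 590]) cube([350, 31, 29]);
translate([351, 438, 897]) cube([350, 31, 29]);
translate([351, 438, 1204]) cube([350, 31, 29]);
translate([351, 438, 1511]) cube([350, 31, 29]);
translate([351, 438, 1818]) cube([350, 31, 29]);
translate([351, 438, 2125]) cube([350, 31, 29]);


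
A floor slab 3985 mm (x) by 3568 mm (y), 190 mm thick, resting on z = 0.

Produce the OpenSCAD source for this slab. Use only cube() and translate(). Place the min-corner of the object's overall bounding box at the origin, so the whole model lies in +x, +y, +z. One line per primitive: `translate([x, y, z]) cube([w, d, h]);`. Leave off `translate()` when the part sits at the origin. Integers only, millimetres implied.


cube([3985, 3568, 190]);


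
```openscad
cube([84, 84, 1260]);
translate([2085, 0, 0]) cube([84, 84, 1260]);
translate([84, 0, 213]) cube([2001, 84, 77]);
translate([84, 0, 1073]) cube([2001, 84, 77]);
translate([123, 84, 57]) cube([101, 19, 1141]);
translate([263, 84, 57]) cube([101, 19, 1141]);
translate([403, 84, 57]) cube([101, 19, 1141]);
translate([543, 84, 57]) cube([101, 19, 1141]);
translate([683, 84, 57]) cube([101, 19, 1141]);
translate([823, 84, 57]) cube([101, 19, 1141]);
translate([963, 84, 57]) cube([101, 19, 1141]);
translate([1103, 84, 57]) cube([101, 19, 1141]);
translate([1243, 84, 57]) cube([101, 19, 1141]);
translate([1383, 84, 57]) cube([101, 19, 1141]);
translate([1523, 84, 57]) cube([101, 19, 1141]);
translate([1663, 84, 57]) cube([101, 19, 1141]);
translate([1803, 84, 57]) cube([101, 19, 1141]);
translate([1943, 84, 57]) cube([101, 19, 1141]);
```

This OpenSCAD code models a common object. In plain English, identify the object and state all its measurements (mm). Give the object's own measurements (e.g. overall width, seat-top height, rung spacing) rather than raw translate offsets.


A fence section. Two 84×84 mm posts, 1260 mm tall, stand on the floor with a clear span of 2001 mm between their inner faces. Two horizontal rails of 84×77 mm section span the gap between the posts with their undersides at z = 213 mm and z = 1073 mm, flush with the posts' −y face. 14 pickets, each 101 mm wide, 19 mm thick and 1141 mm tall, are fixed to the +y face of the rails with their bottoms at z = 57 mm, spaced across the span with a 39 mm gap after the −x post and between neighbouring pickets, with 41 mm left before the +x post.


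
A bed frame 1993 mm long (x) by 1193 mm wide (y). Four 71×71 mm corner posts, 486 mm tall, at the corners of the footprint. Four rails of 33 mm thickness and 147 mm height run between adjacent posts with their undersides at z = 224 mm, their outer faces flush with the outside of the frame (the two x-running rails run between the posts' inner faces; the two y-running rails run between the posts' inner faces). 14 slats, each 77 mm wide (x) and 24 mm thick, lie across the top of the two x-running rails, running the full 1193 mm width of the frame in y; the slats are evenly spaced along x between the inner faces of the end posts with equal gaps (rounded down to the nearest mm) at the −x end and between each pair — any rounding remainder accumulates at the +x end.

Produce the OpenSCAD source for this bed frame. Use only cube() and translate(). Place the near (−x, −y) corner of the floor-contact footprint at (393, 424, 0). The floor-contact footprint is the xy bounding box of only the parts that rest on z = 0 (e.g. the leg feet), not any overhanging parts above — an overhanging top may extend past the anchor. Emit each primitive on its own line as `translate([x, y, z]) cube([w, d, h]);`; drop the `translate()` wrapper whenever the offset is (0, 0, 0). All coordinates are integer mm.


// slat z = rail_z + rail_h = 224 + 147 = 371
// slat gap = ⌊(1851 − 14·77) / 15⌋ = 51
translate([393, 424, 0]) cube([71, 71, 486]);
translate([393, 1546, 0]) cube([71, 71, 486]);
translate([2315, 424, 0]) cube([71, 71, 486]);
translate([2315, 1546, 0]) cube([71, 71, 486]);
translate([464, 424, 224]) cube([1851, 33, 147]);
translate([464, 1584, 224]) cube([1851, 33, 147]);
translate([393, 495, 224]) cube([33, 1051, 147]);
translate([2353, 495, 224]) cube([33, 1051, 147]);
translate([515, 424, 371]) cube([77, 1193, 24]);
translate([643, 424, 371]) cube([77, 1193, 24]);
translate([771, 424, 371]) cube([77, 1193, 24]);
translate([899, 424, 371]) cube([77, 1193, 24]);
translate([1027, 424, 371]) cube([77, 1193, 24]);
translate([1155, 424, 371]) cube([77, 1193, 24]);
translate([1283, 424, 371]) cube([77, 1193, 24]);
translate([1411, 424, 371]) cube([77, 1193, 24]);
translate([1539, 424, 371]) cube([77, 1193, 24]);
translate([1667, 424, 371]) cube([77, 1193, 24]);
translate([1795, 424, 371]) cube([77, 1193, 24]);
translate([1923, 424, 371]) cube([77, 1193, 24]);
translate([2051, 424, 371]) cube([77, 1193, 24]);
translate([2179, 424, 371]) cube([77, 1193, 24]);


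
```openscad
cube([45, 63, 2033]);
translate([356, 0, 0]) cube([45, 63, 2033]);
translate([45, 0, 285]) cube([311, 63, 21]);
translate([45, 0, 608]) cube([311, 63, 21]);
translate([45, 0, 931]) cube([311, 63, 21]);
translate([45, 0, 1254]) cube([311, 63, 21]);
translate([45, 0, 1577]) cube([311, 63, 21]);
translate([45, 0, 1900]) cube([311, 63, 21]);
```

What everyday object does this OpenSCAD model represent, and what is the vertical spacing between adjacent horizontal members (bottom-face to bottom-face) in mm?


A ladder. The rung spacing is 323 mm.

Two tall 45×63 posts with 6 short bars between them — a ladder. Adjacent rungs sit at z = 285 and z = 608, so the spacing is 608 − 285 = 323 mm.


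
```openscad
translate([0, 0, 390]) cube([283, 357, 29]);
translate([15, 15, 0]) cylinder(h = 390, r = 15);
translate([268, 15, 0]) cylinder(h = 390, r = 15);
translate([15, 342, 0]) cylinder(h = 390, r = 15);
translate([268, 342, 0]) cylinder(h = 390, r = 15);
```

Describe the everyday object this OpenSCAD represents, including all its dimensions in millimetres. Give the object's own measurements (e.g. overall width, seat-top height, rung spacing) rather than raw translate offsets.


A simple wooden stool: a rectangular seat 283 mm (x) by 357 mm (y), 29 mm thick, top face at z = 419 mm, on four round legs, each 30 mm in diameter. The legs rest on z = 0, each leg's axis is inset half a diameter from the nearest pair of seat edges (so the leg's bounding box is flush with the corner).


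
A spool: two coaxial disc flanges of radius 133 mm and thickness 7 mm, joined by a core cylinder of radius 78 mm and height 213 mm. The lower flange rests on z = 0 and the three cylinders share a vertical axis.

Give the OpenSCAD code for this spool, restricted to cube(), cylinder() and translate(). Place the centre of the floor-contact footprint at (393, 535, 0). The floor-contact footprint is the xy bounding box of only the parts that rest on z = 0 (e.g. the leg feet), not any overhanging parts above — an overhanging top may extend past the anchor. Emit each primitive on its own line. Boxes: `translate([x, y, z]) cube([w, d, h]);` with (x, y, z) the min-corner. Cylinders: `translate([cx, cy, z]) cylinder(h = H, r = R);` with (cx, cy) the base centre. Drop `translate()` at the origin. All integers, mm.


translate([393, 535, 0]) cylinder(h = 7, r = 133);
translate([393, 535, 7]) cylinder(h = 213, r = 78);
translate([393, 535, 220]) cylinder(h = 7, r = 133);


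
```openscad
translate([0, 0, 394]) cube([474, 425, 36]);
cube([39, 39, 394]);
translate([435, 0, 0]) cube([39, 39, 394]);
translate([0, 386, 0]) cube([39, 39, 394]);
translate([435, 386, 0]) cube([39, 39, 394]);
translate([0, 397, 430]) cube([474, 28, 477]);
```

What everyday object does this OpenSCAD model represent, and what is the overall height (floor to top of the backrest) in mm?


A chair. The overall height is 907 mm.

A slab on four corner posts with a tall panel at the back — a chair. The seat slab sits at z = 394 with thickness 36, and the 477 mm backrest starts at the seat top, so the overall height is 394 + 36 + 477 = 907 mm.


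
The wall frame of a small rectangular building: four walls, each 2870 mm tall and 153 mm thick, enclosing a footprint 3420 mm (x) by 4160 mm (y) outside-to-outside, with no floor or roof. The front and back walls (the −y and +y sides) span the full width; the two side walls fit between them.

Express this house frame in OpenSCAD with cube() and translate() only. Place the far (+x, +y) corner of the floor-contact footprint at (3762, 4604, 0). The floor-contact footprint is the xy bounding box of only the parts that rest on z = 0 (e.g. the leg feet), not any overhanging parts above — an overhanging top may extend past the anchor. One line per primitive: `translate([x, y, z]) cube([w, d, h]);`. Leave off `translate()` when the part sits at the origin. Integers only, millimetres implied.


translate([342, 444, 0]) cube([3420, 153, 2870]);
translate([342, 4451, 0]) cube([3420, 153, 2870]);
translate([342, 597, 0]) cube([153, 3854, 2870]);
translate([3609, 597, 0]) cube([153, 3854, 2870]);


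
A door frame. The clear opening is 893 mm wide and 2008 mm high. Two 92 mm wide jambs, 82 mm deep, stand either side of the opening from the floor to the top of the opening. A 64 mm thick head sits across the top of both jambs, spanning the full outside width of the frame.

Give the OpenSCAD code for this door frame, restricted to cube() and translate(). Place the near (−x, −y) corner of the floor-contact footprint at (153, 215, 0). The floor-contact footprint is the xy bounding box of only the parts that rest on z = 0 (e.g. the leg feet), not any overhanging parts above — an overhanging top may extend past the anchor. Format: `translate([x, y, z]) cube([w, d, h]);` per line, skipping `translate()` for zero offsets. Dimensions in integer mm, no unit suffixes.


translate([153, 215, 0]) cube([92, 82, 2008]);
translate([1138, 215, 0]) cube([92, 82, 2008]);
translate([153, 215, 2008]) cube([1077, 82, 64]);


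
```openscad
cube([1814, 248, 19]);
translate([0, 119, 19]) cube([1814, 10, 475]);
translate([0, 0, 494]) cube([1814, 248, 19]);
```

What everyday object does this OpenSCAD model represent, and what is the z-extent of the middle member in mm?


An I-beam. The web height is 475 mm.

Two wide flanges with a thin centred web — an I-beam. Overall 513 mm minus two 19 mm flanges gives a web of 513 − 2·19 = 475 mm.


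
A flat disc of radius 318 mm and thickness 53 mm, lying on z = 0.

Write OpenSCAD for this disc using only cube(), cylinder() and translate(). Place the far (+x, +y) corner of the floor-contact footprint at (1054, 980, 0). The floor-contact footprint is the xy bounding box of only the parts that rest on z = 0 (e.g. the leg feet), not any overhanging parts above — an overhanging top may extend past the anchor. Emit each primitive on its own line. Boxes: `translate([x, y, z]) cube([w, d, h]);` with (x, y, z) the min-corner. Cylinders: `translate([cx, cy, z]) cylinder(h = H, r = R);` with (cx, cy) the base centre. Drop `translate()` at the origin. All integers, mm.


translate([736, 662, 0]) cylinder(h = 53, r = 318);


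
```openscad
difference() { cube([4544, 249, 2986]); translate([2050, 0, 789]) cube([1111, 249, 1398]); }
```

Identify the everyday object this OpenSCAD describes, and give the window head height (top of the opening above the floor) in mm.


A wall with a window opening. The window head height is 2187 mm.

A wall with a rectangular opening subtracted — a window. Sill at z = 789, opening 1398 mm tall, so the head is at 789 + 1398 = 2187 mm.


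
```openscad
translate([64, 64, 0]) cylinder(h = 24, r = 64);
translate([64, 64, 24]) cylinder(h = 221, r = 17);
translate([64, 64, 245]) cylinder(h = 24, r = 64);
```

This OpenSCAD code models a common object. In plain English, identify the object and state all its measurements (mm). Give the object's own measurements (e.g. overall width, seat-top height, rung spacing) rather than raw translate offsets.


A spool: two coaxial disc flanges of radius 64 mm and thickness 24 mm, joined by a core cylinder of radius 17 mm and height 221 mm. The lower flange rests on z = 0 and the three cylinders share a vertical axis.


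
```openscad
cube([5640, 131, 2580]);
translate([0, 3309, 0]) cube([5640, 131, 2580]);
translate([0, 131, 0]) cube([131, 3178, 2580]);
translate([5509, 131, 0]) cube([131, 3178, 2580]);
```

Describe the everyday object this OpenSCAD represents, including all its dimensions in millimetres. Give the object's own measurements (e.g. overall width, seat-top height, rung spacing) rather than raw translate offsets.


The wall frame of a small rectangular building: four walls, each 2580 mm tall and 131 mm thick, enclosing a footprint 5640 mm (x) by 3440 mm (y) outside-to-outside, with no floor or roof. The front and back walls (the −y and +y sides) span the full width; the two side walls fit between them.


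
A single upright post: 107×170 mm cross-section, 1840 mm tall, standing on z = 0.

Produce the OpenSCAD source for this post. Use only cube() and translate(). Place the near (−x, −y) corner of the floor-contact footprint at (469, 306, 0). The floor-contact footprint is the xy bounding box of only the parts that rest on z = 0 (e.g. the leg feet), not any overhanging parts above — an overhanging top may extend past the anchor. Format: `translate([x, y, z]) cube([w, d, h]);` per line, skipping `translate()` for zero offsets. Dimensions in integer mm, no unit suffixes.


translate([469, 306, 0]) cube([107, 170, 1840]);


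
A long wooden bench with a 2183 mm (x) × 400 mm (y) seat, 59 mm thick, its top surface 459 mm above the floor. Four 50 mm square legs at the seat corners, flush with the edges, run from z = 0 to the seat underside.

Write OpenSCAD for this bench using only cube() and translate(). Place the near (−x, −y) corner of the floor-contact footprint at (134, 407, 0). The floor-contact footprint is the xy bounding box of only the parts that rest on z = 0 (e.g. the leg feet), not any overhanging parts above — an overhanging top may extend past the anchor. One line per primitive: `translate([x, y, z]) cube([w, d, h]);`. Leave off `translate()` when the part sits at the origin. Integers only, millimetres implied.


// leg_h = 459 − 59 = 400
translate([134, 407, 400]) cube([2183, 400, 59]);
translate([134, 407, 0]) cube([50, 50, 400]);
translate([134, 757, 0]) cube([50, 50, 400]);
translate([2267, 407, 0]) cube([50, 50, 400]);
translate([2267, 757, 0]) cube([50, 50, 400]);


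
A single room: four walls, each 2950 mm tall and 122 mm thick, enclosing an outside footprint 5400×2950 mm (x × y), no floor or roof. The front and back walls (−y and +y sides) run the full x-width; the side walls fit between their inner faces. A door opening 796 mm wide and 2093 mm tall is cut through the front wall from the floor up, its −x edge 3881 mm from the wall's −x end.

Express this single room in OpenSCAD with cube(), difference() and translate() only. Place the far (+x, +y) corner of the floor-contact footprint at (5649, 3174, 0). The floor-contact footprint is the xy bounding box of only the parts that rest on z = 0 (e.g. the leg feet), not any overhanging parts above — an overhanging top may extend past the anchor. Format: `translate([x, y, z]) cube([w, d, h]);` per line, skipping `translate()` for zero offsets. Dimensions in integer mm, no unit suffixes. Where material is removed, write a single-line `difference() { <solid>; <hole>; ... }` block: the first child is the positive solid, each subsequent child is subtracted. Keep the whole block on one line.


difference() { translate([249, 224, 0]) cube([5400, 122, 2950]); translate([4130, 224, 0]) cube([796, 122, 2093]); }
translate([249, 3052, 0]) cube([5400, 122, 2950]);
translate([249, 346, 0]) cube([122, 2706, 2950]);
translate([5527, 346, 0]) cube([122, 2706, 2950]);
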